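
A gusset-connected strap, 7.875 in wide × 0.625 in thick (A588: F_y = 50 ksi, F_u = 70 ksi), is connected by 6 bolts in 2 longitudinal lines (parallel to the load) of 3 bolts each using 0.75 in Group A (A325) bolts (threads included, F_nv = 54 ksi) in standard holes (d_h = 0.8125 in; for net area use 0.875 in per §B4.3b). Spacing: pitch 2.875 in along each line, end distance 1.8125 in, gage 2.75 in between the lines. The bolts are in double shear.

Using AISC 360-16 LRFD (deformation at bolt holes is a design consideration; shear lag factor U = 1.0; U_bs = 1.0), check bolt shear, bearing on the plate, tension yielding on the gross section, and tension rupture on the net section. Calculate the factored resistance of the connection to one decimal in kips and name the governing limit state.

Bolt shear: A_b = π(0.75)²/4 = 0.44179 in². φR_n = 0.75 × 54 × 0.44179 × 6 × 2 = 214.7 kips.
Bearing (0.625 in plate, F_u = 70 ksi): end bolts L_c = 1.8125 − 0.8125/2 = 1.40625, R_n = min(1.2×1.40625×0.625×70, 2.4×0.75×0.625×70) = 73.828 kips/bolt; interior L_c = 2.875 − 0.8125 = 2.0625, R_n = 78.75 kips/bolt. φR_n = 0.75 × (2×73.828 + 4×78.75) = 347.0 kips.
Tension yield (gross): A_g = 7.875×0.625 = 4.9219 in². φR_n = 0.90 × 50 × 4.9219 = 221.5 kips.
Tension rupture (net): A_n = (7.875 − 2×0.875)×0.625 = 3.8281 in² (U = 1.0, A_e = A_n). φR_n = 0.75 × 70 × 3.8281 = 201.0 kips.
Governing: min(214.7, 347.0, 221.5, 201.0) = 201.0 kips → net-section rupture.

201.0 kips (net-section rupture governs)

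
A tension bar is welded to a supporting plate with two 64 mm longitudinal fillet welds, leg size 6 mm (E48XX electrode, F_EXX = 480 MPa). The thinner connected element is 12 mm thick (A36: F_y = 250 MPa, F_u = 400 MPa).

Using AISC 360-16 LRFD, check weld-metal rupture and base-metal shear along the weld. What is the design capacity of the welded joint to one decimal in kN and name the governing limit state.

Weld metal: throat = 0.707×6 = 4.242 mm, L = 2×64 = 128 mm. φR_n = 0.75 × 0.6 × 480 × 4.242 × 128 = 117.3 kN.
Base metal shear (12 mm plate): yield φR_n = 1.0×0.6×250×12×128 = 230.4 kN; rupture φR_n = 0.75×0.6×400×12×128 = 276.5 kN; take 230.4 kN (yield).
Governing: min(117.3, 230.4) = 117.3 kN → weld metal.

117.3 kN (weld metal governs)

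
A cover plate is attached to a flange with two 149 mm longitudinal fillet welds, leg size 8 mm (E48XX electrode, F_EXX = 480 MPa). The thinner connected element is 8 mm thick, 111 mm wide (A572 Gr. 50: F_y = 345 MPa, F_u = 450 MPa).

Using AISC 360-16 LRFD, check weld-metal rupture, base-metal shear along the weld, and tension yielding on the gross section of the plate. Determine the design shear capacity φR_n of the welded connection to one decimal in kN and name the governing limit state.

Weld metal: throat = 0.707×8 = 5.656 mm, L = 2×149 = 298 mm. φR_n = 0.75 × 0.6 × 480 × 5.656 × 298 = 364.1 kN.
Base metal shear (8 mm plate): yield φR_n = 1.0×0.6×345×8×298 = 493.5 kN; rupture φR_n = 0.75×0.6×450×8×298 = 482.8 kN; take 482.8 kN (rupture).
Tension yield (gross): A_g = 111×8 = 888 mm². φR_n = 0.90 × 345 × 888 = 275.7 kN.
Governing: min(364.1, 482.8, 275.7) = 275.7 kN → gross-section yield.

275.7 kN (gross-section yield governs)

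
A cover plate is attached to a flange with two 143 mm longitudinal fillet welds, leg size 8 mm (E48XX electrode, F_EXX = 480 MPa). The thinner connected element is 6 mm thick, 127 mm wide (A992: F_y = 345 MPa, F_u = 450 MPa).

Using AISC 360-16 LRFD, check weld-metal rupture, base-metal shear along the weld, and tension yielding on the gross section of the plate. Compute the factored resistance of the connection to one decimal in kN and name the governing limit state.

Weld metal: throat = 0.707×8 = 5.656 mm, L = 2×143 = 286 mm. φR_n = 0.75 × 0.6 × 480 × 5.656 × 286 = 349.4 kN.
Base metal shear (6 mm plate): yield φR_n = 1.0×0.6×345×6×286 = 355.2 kN; rupture φR_n = 0.75×0.6×450×6×286 = 347.5 kN; take 347.5 kN (rupture).
Tension yield (gross): A_g = 127×6 = 762 mm². φR_n = 0.90 × 345 × 762 = 236.6 kN.
Governing: min(349.4, 347.5, 236.6) = 236.6 kN → gross-section yield.

236.6 kN (gross-section yield governs)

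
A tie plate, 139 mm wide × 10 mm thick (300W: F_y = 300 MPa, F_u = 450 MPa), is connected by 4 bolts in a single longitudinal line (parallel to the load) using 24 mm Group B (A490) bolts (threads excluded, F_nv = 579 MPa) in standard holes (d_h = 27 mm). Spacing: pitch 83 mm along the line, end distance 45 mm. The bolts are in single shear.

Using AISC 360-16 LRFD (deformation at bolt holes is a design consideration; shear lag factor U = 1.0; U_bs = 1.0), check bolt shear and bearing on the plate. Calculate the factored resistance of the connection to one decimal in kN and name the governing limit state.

710.8 kN (bearing governs)

Bolt shear: A_b = π(24)²/4 = 452.39 mm². φR_n = 0.75 × 579 × 452.39 × 4 × 1 = 785.8 kN.
Bearing (10 mm plate, F_u = 450 MPa): end bolts L_c = 45 − 27/2 = 31.5, R_n = min(1.2×31.5×10×450, 2.4×24×10×450) = 170.1 kN/bolt; interior L_c = 83 − 27 = 56, R_n = 259.2 kN/bolt. φR_n = 0.75 × (1×170.1 + 3×259.2) = 710.8 kN.
Governing: min(785.8, 710.8) = 710.8 kN → bearing.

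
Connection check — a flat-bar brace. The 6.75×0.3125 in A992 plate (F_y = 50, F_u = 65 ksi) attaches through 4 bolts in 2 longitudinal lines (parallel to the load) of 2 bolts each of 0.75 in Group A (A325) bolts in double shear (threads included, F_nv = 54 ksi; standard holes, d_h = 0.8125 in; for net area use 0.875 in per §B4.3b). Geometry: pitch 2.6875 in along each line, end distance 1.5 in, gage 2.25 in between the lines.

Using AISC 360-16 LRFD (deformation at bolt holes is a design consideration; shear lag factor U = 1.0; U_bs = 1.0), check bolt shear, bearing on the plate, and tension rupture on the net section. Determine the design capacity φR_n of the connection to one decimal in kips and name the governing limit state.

Bolt shear: A_b = π(0.75)²/4 = 0.44179 in². φR_n = 0.75 × 54 × 0.44179 × 4 × 2 = 143.1 kips.
Bearing (0.3125 in plate, F_u = 65 ksi): end bolts L_c = 1.5 − 0.8125/2 = 1.09375, R_n = min(1.2×1.09375×0.3125×65, 2.4×0.75×0.3125×65) = 26.66 kips/bolt; interior L_c = 2.6875 − 0.8125 = 1.875, R_n = 36.563 kips/bolt. φR_n = 0.75 × (2×26.66 + 2×36.563) = 94.8 kips.
Tension rupture (net): A_n = (6.75 − 2×0.875)×0.3125 = 1.5625 in² (U = 1.0, A_e = A_n). φR_n = 0.75 × 65 × 1.5625 = 76.2 kips.
Governing: min(143.1, 94.8, 76.2) = 76.2 kips → net-section rupture.

76.2 kips (net-section rupture governs)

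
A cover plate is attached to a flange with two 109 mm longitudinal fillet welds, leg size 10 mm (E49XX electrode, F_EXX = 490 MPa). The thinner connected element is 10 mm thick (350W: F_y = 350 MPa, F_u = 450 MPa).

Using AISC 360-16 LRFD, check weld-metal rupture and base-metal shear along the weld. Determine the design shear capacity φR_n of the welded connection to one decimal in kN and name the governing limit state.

339.8 kN (weld metal governs)

Weld metal: throat = 0.707×10 = 7.07 mm, L = 2×109 = 218 mm. φR_n = 0.75 × 0.6 × 490 × 7.07 × 218 = 339.8 kN.
Base metal shear (10 mm plate): yield φR_n = 1.0×0.6×350×10×218 = 457.8 kN; rupture φR_n = 0.75×0.6×450×10×218 = 441.5 kN; take 441.5 kN (rupture).
Governing: min(339.8, 441.5) = 339.8 kN → weld metal.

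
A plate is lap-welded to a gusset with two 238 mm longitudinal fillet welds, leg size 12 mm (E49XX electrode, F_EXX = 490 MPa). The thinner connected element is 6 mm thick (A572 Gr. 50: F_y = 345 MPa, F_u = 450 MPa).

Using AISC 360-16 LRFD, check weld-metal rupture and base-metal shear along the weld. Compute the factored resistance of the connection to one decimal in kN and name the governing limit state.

578.3 kN (base-metal shear governs)

Weld metal: throat = 0.707×12 = 8.484 mm, L = 2×238 = 476 mm. φR_n = 0.75 × 0.6 × 490 × 8.484 × 476 = 890.5 kN.
Base metal shear (6 mm plate): yield φR_n = 1.0×0.6×345×6×476 = 591.2 kN; rupture φR_n = 0.75×0.6×450×6×476 = 578.3 kN; take 578.3 kN (rupture).
Governing: min(890.5, 578.3) = 578.3 kN → base-metal shear.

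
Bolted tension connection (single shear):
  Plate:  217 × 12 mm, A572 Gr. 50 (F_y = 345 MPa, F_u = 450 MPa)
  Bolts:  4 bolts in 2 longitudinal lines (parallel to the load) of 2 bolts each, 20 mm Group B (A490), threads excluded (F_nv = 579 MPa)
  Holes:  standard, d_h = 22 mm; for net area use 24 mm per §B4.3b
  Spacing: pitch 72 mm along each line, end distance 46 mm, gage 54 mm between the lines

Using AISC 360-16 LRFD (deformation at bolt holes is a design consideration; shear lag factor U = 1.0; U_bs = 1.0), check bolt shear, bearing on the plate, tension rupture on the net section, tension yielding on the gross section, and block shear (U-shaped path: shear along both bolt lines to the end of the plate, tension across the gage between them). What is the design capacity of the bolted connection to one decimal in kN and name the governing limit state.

520.0 kN (block shear governs)

Bolt shear: A_b = π(20)²/4 = 314.16 mm². φR_n = 0.75 × 579 × 314.16 × 4 × 1 = 545.7 kN.
Bearing (12 mm plate, F_u = 450 MPa): end bolts L_c = 46 − 22/2 = 35, R_n = min(1.2×35×12×450, 2.4×20×12×450) = 226.8 kN/bolt; interior L_c = 72 − 22 = 50, R_n = 259.2 kN/bolt. φR_n = 0.75 × (2×226.8 + 2×259.2) = 729.0 kN.
Tension rupture (net): A_n = (217 − 2×24)×12 = 2028 mm² (U = 1.0, A_e = A_n). φR_n = 0.75 × 450 × 2028 = 684.5 kN.
Tension yield (gross): A_g = 217×12 = 2604 mm². φR_n = 0.90 × 345 × 2604 = 808.5 kN.
Block shear: shear path 2×[46+1×72] = 2×118 mm, A_gv = 2832, A_nv = 2×(118 − 1.5×24)×12 = 1968 mm²; tension across gage: (54 − 1×24)×12 = 360 mm². R_n = min(0.6×450×1968, 0.6×345×2832) + 1.0×450×360 = min(531.36, 586.22) + 162 = 693.36 kN. φR_n = 0.75 × 693.36 = 520.0 kN.
Governing: min(545.7, 729.0, 684.5, 808.5, 520.0) = 520.0 kN → block shear.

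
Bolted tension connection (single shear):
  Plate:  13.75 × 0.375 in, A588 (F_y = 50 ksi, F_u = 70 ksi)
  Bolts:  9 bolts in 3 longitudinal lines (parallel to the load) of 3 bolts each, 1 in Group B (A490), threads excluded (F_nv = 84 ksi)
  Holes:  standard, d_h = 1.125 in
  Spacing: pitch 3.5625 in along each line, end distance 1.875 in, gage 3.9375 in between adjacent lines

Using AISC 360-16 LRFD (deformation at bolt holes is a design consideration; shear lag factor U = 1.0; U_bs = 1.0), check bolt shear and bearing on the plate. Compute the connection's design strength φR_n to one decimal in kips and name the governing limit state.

Bolt shear: A_b = π(1)²/4 = 0.7854 in². φR_n = 0.75 × 84 × 0.7854 × 9 × 1 = 445.3 kips.
Bearing (0.375 in plate, F_u = 70 ksi): end bolts L_c = 1.875 − 1.125/2 = 1.3125, R_n = min(1.2×1.3125×0.375×70, 2.4×1×0.375×70) = 41.344 kips/bolt; interior L_c = 3.5625 − 1.125 = 2.4375, R_n = 63 kips/bolt. φR_n = 0.75 × (3×41.344 + 6×63) = 376.5 kips.
Governing: min(445.3, 376.5) = 376.5 kips → bearing.

376.5 kips (bearing governs)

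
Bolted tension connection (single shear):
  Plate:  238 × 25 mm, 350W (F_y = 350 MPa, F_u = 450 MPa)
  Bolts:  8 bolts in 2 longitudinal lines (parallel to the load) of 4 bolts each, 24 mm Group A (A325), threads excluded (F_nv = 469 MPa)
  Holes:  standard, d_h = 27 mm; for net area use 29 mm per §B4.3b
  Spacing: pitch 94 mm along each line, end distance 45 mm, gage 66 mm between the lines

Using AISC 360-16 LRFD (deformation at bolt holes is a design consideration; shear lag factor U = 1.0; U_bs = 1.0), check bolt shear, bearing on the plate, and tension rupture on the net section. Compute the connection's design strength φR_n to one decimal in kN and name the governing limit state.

Bolt shear: A_b = π(24)²/4 = 452.39 mm². φR_n = 0.75 × 469 × 452.39 × 8 × 1 = 1273.0 kN.
Bearing (25 mm plate, F_u = 450 MPa): end bolts L_c = 45 − 27/2 = 31.5, R_n = min(1.2×31.5×25×450, 2.4×24×25×450) = 425.25 kN/bolt; interior L_c = 94 − 27 = 67, R_n = 648 kN/bolt. φR_n = 0.75 × (2×425.25 + 6×648) = 3553.9 kN.
Tension rupture (net): A_n = (238 − 2×29)×25 = 4500 mm² (U = 1.0, A_e = A_n). φR_n = 0.75 × 450 × 4500 = 1518.8 kN.
Governing: min(1273.0, 3553.9, 1518.8) = 1273.0 kN → bolt shear.

1273.0 kN (bolt shear governs)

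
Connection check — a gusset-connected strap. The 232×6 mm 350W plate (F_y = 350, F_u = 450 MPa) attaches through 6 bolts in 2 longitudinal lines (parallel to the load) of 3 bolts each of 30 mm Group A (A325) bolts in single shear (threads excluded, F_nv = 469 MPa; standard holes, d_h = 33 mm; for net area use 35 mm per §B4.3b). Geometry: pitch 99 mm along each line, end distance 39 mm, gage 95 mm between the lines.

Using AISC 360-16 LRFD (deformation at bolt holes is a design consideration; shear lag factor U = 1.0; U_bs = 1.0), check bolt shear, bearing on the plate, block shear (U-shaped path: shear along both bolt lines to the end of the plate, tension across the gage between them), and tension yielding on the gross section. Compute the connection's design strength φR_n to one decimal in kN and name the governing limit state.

438.5 kN (gross-section yield governs)

Bolt shear: A_b = π(30)²/4 = 706.86 mm². φR_n = 0.75 × 469 × 706.86 × 6 × 1 = 1491.8 kN.
Bearing (6 mm plate, F_u = 450 MPa): end bolts L_c = 39 − 33/2 = 22.5, R_n = min(1.2×22.5×6×450, 2.4×30×6×450) = 72.9 kN/bolt; interior L_c = 99 − 33 = 66, R_n = 194.4 kN/bolt. φR_n = 0.75 × (2×72.9 + 4×194.4) = 692.6 kN.
Block shear: shear path 2×[39+2×99] = 2×237 mm, A_gv = 2844, A_nv = 2×(237 − 2.5×35)×6 = 1794 mm²; tension across gage: (95 − 1×35)×6 = 360 mm². R_n = min(0.6×450×1794, 0.6×350×2844) + 1.0×450×360 = min(484.38, 597.24) + 162 = 646.38 kN. φR_n = 0.75 × 646.38 = 484.8 kN.
Tension yield (gross): A_g = 232×6 = 1392 mm². φR_n = 0.90 × 350 × 1392 = 438.5 kN.
Governing: min(1491.8, 692.6, 484.8, 438.5) = 438.5 kN → gross-section yield.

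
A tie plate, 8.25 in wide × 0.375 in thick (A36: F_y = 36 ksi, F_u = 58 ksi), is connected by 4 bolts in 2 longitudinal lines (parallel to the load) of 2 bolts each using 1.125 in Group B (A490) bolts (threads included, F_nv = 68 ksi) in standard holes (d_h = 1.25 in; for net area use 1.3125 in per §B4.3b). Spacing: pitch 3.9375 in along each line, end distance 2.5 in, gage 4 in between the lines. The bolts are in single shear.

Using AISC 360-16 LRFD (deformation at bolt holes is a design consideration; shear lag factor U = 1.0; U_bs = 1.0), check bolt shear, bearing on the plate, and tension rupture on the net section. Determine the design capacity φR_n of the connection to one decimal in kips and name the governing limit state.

91.8 kips (net-section rupture governs)

Bolt shear: A_b = π(1.125)²/4 = 0.99402 in². φR_n = 0.75 × 68 × 0.99402 × 4 × 1 = 202.8 kips.
Bearing (0.375 in plate, F_u = 58 ksi): end bolts L_c = 2.5 − 1.25/2 = 1.875, R_n = min(1.2×1.875×0.375×58, 2.4×1.125×0.375×58) = 48.938 kips/bolt; interior L_c = 3.9375 − 1.25 = 2.6875, R_n = 58.725 kips/bolt. φR_n = 0.75 × (2×48.938 + 2×58.725) = 161.5 kips.
Tension rupture (net): A_n = (8.25 − 2×1.3125)×0.375 = 2.1094 in² (U = 1.0, A_e = A_n). φR_n = 0.75 × 58 × 2.1094 = 91.8 kips.
Governing: min(202.8, 161.5, 91.8) = 91.8 kips → net-section rupture.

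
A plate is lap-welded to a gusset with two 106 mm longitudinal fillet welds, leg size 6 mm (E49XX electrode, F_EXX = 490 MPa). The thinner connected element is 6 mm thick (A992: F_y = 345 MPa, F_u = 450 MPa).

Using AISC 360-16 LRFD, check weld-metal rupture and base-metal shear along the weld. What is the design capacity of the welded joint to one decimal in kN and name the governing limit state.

198.3 kN (weld metal governs)

Weld metal: throat = 0.707×6 = 4.242 mm, L = 2×106 = 212 mm. φR_n = 0.75 × 0.6 × 490 × 4.242 × 212 = 198.3 kN.
Base metal shear (6 mm plate): yield φR_n = 1.0×0.6×345×6×212 = 263.3 kN; rupture φR_n = 0.75×0.6×450×6×212 = 257.6 kN; take 257.6 kN (rupture).
Governing: min(198.3, 257.6) = 198.3 kN → weld metal.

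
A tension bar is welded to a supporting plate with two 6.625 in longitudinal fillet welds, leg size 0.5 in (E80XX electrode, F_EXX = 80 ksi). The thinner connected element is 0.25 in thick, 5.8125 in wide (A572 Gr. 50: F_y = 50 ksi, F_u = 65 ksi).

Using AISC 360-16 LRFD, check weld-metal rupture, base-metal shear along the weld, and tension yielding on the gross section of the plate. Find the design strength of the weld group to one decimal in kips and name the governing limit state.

65.4 kips (gross-section yield governs)

Weld metal: throat = 0.707×0.5 = 0.3535 in, L = 2×6.625 = 13.25 in. φR_n = 0.75 × 0.6 × 80 × 0.3535 × 13.25 = 168.6 kips.
Base metal shear (0.25 in plate): yield φR_n = 1.0×0.6×50×0.25×13.25 = 99.4 kips; rupture φR_n = 0.75×0.6×65×0.25×13.25 = 96.9 kips; take 96.9 kips (rupture).
Tension yield (gross): A_g = 5.8125×0.25 = 1.4531 in². φR_n = 0.90 × 50 × 1.4531 = 65.4 kips.
Governing: min(168.6, 96.9, 65.4) = 65.4 kips → gross-section yield.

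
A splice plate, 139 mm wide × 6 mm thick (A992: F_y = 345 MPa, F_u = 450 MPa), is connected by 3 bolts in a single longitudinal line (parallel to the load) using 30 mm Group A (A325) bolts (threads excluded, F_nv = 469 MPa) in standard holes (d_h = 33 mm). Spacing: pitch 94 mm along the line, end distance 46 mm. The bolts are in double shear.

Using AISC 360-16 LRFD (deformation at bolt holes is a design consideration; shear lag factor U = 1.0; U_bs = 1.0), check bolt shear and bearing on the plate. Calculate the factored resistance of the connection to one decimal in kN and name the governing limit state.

363.3 kN (bearing governs)

Bolt shear: A_b = π(30)²/4 = 706.86 mm². φR_n = 0.75 × 469 × 706.86 × 3 × 2 = 1491.8 kN.
Bearing (6 mm plate, F_u = 450 MPa): end bolts L_c = 46 − 33/2 = 29.5, R_n = min(1.2×29.5×6×450, 2.4×30×6×450) = 95.58 kN/bolt; interior L_c = 94 − 33 = 61, R_n = 194.4 kN/bolt. φR_n = 0.75 × (1×95.58 + 2×194.4) = 363.3 kN.
Governing: min(1491.8, 363.3) = 363.3 kN → bearing.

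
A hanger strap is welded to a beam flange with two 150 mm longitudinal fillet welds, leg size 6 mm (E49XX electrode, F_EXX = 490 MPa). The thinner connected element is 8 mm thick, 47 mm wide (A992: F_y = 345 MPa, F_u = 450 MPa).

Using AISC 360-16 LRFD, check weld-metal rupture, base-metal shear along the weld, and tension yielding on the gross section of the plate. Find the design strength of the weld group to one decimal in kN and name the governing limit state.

116.7 kN (gross-section yield governs)

Weld metal: throat = 0.707×6 = 4.242 mm, L = 2×150 = 300 mm. φR_n = 0.75 × 0.6 × 490 × 4.242 × 300 = 280.6 kN.
Base metal shear (8 mm plate): yield φR_n = 1.0×0.6×345×8×300 = 496.8 kN; rupture φR_n = 0.75×0.6×450×8×300 = 486.0 kN; take 486.0 kN (rupture).
Tension yield (gross): A_g = 47×8 = 376 mm². φR_n = 0.90 × 345 × 376 = 116.7 kN.
Governing: min(280.6, 486.0, 116.7) = 116.7 kN → gross-section yield.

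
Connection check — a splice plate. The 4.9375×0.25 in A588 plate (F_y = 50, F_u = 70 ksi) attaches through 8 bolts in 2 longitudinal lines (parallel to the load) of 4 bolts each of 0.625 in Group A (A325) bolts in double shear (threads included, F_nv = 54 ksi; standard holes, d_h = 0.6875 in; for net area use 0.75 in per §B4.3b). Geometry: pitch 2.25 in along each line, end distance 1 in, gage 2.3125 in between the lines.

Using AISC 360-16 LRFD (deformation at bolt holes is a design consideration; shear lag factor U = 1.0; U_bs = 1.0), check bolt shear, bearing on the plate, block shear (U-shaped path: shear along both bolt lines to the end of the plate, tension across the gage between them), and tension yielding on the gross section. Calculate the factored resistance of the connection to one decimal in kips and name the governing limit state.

55.5 kips (gross-section yield governs)

Bolt shear: A_b = π(0.625)²/4 = 0.3068 in². φR_n = 0.75 × 54 × 0.3068 × 8 × 2 = 198.8 kips.
Bearing (0.25 in plate, F_u = 70 ksi): end bolts L_c = 1 − 0.6875/2 = 0.65625, R_n = min(1.2×0.65625×0.25×70, 2.4×0.625×0.25×70) = 13.781 kips/bolt; interior L_c = 2.25 − 0.6875 = 1.5625, R_n = 26.25 kips/bolt. φR_n = 0.75 × (2×13.781 + 6×26.25) = 138.8 kips.
Block shear: shear path 2×[1+3×2.25] = 2×7.75 in, A_gv = 3.875, A_nv = 2×(7.75 − 3.5×0.75)×0.25 = 2.5625 in²; tension across gage: (2.3125 − 1×0.75)×0.25 = 0.39063 in². R_n = min(0.6×70×2.5625, 0.6×50×3.875) + 1.0×70×0.39063 = min(107.63, 116.25) + 27.344 = 134.97 kips. φR_n = 0.75 × 134.97 = 101.2 kips.
Tension yield (gross): A_g = 4.9375×0.25 = 1.2344 in². φR_n = 0.90 × 50 × 1.2344 = 55.5 kips.
Governing: min(198.8, 138.8, 101.2, 55.5) = 55.5 kips → gross-section yield.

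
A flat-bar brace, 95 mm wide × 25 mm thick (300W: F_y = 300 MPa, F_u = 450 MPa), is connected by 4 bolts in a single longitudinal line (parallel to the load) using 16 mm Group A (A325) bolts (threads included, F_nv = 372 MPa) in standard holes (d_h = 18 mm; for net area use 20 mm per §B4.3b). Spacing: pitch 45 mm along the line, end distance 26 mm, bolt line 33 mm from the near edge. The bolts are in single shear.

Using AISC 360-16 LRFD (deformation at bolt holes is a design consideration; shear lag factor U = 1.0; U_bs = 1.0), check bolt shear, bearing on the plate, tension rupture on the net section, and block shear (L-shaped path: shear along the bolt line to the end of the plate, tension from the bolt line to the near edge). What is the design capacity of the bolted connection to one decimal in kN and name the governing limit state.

224.4 kN (bolt shear governs)

Bolt shear: A_b = π(16)²/4 = 201.06 mm². φR_n = 0.75 × 372 × 201.06 × 4 × 1 = 224.4 kN.
Bearing (25 mm plate, F_u = 450 MPa): end bolts L_c = 26 − 18/2 = 17, R_n = min(1.2×17×25×450, 2.4×16×25×450) = 229.5 kN/bolt; interior L_c = 45 − 18 = 27, R_n = 364.5 kN/bolt. φR_n = 0.75 × (1×229.5 + 3×364.5) = 992.3 kN.
Tension rupture (net): A_n = (95 − 1×20)×25 = 1875 mm² (U = 1.0, A_e = A_n). φR_n = 0.75 × 450 × 1875 = 632.8 kN.
Block shear: shear path 1×[26+3×45] = 1×161 mm, A_gv = 4025, A_nv = 1×(161 − 3.5×20)×25 = 2275 mm²; tension to near edge: (33 − 0.5×20)×25 = 575 mm². R_n = min(0.6×450×2275, 0.6×300×4025) + 1.0×450×575 = min(614.25, 724.5) + 258.75 = 873 kN. φR_n = 0.75 × 873 = 654.8 kN.
Governing: min(224.4, 992.3, 632.8, 654.8) = 224.4 kN → bolt shear.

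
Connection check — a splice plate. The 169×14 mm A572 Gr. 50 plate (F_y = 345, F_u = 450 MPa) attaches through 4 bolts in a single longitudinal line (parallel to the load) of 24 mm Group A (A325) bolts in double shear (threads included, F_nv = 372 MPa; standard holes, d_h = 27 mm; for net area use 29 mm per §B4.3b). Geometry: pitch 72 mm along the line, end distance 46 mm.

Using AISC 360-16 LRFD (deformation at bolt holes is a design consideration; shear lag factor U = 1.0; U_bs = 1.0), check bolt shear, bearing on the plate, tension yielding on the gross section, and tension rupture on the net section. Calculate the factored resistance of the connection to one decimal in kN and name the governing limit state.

661.5 kN (net-section rupture governs)

Bolt shear: A_b = π(24)²/4 = 452.39 mm². φR_n = 0.75 × 372 × 452.39 × 4 × 2 = 1009.7 kN.
Bearing (14 mm plate, F_u = 450 MPa): end bolts L_c = 46 − 27/2 = 32.5, R_n = min(1.2×32.5×14×450, 2.4×24×14×450) = 245.7 kN/bolt; interior L_c = 72 − 27 = 45, R_n = 340.2 kN/bolt. φR_n = 0.75 × (1×245.7 + 3×340.2) = 949.7 kN.
Tension yield (gross): A_g = 169×14 = 2366 mm². φR_n = 0.90 × 345 × 2366 = 734.6 kN.
Tension rupture (net): A_n = (169 − 1×29)×14 = 1960 mm² (U = 1.0, A_e = A_n). φR_n = 0.75 × 450 × 1960 = 661.5 kN.
Governing: min(1009.7, 949.7, 734.6, 661.5) = 661.5 kN → net-section rupture.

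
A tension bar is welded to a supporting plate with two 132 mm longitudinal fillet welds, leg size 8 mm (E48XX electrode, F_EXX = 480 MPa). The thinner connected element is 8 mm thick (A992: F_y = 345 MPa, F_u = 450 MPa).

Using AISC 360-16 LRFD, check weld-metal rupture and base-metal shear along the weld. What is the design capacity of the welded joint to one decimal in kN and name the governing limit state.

Weld metal: throat = 0.707×8 = 5.656 mm, L = 2×132 = 264 mm. φR_n = 0.75 × 0.6 × 480 × 5.656 × 264 = 322.5 kN.
Base metal shear (8 mm plate): yield φR_n = 1.0×0.6×345×8×264 = 437.2 kN; rupture φR_n = 0.75×0.6×450×8×264 = 427.7 kN; take 427.7 kN (rupture).
Governing: min(322.5, 427.7) = 322.5 kN → weld metal.

322.5 kN (weld metal governs)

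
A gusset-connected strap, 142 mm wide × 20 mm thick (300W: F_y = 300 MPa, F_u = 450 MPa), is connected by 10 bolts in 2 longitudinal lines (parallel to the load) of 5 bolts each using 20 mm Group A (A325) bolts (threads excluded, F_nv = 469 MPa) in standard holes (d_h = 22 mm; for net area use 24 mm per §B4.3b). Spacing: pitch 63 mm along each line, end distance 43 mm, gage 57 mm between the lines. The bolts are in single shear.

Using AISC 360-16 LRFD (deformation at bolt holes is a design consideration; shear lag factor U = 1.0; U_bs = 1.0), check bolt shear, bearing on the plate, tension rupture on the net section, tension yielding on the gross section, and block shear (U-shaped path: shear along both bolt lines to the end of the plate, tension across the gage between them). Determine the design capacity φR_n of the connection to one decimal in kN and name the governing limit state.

634.5 kN (net-section rupture governs)

Bolt shear: A_b = π(20)²/4 = 314.16 mm². φR_n = 0.75 × 469 × 314.16 × 10 × 1 = 1105.1 kN.
Bearing (20 mm plate, F_u = 450 MPa): end bolts L_c = 43 − 22/2 = 32, R_n = min(1.2×32×20×450, 2.4×20×20×450) = 345.6 kN/bolt; interior L_c = 63 − 22 = 41, R_n = 432 kN/bolt. φR_n = 0.75 × (2×345.6 + 8×432) = 3110.4 kN.
Tension rupture (net): A_n = (142 − 2×24)×20 = 1880 mm² (U = 1.0, A_e = A_n). φR_n = 0.75 × 450 × 1880 = 634.5 kN.
Tension yield (gross): A_g = 142×20 = 2840 mm². φR_n = 0.90 × 300 × 2840 = 766.8 kN.
Block shear: shear path 2×[43+4×63] = 2×295 mm, A_gv = 11800, A_nv = 2×(295 − 4.5×24)×20 = 7480 mm²; tension across gage: (57 − 1×24)×20 = 660 mm². R_n = min(0.6×450×7480, 0.6×300×11800) + 1.0×450×660 = min(2019.6, 2124) + 297 = 2316.6 kN. φR_n = 0.75 × 2316.6 = 1737.5 kN.
Governing: min(1105.1, 3110.4, 634.5, 766.8, 1737.5) = 634.5 kN → net-section rupture.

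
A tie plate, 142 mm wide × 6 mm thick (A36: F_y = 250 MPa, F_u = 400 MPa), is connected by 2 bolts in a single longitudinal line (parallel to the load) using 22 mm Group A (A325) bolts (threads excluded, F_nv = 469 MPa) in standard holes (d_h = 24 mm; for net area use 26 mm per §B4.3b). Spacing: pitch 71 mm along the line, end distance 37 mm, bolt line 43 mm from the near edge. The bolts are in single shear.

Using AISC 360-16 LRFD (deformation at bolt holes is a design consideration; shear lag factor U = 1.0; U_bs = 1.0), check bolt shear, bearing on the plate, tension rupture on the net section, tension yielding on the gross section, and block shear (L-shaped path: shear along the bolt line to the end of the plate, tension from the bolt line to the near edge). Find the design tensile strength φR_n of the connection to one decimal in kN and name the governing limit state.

Bolt shear: A_b = π(22)²/4 = 380.13 mm². φR_n = 0.75 × 469 × 380.13 × 2 × 1 = 267.4 kN.
Bearing (6 mm plate, F_u = 400 MPa): end bolts L_c = 37 − 24/2 = 25, R_n = min(1.2×25×6×400, 2.4×22×6×400) = 72 kN/bolt; interior L_c = 71 − 24 = 47, R_n = 126.72 kN/bolt. φR_n = 0.75 × (1×72 + 1×126.72) = 149.0 kN.
Tension rupture (net): A_n = (142 − 1×26)×6 = 696 mm² (U = 1.0, A_e = A_n). φR_n = 0.75 × 400 × 696 = 208.8 kN.
Tension yield (gross): A_g = 142×6 = 852 mm². φR_n = 0.90 × 250 × 852 = 191.7 kN.
Block shear: shear path 1×[37+1×71] = 1×108 mm, A_gv = 648, A_nv = 1×(108 − 1.5×26)×6 = 414 mm²; tension to near edge: (43 − 0.5×26)×6 = 180 mm². R_n = min(0.6×400×414, 0.6×250×648) + 1.0×400×180 = min(99.36, 97.2) + 72 = 169.2 kN. φR_n = 0.75 × 169.2 = 126.9 kN.
Governing: min(267.4, 149.0, 208.8, 191.7, 126.9) = 126.9 kN → block shear.

126.9 kN (block shear governs)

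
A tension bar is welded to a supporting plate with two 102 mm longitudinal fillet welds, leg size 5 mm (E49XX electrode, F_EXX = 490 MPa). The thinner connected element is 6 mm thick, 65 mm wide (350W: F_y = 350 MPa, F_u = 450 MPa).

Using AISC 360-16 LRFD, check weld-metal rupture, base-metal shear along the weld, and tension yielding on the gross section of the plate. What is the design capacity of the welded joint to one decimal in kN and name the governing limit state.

Weld metal: throat = 0.707×5 = 3.535 mm, L = 2×102 = 204 mm. φR_n = 0.75 × 0.6 × 490 × 3.535 × 204 = 159.0 kN.
Base metal shear (6 mm plate): yield φR_n = 1.0×0.6×350×6×204 = 257.0 kN; rupture φR_n = 0.75×0.6×450×6×204 = 247.9 kN; take 247.9 kN (rupture).
Tension yield (gross): A_g = 65×6 = 390 mm². φR_n = 0.90 × 350 × 390 = 122.9 kN.
Governing: min(159.0, 247.9, 122.9) = 122.9 kN → gross-section yield.

122.9 kN (gross-section yield governs)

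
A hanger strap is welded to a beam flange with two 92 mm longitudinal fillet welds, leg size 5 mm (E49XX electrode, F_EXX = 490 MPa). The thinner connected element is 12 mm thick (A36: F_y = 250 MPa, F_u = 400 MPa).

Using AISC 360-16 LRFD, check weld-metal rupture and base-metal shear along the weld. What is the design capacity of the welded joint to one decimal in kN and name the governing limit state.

Weld metal: throat = 0.707×5 = 3.535 mm, L = 2×92 = 184 mm. φR_n = 0.75 × 0.6 × 490 × 3.535 × 184 = 143.4 kN.
Base metal shear (12 mm plate): yield φR_n = 1.0×0.6×250×12×184 = 331.2 kN; rupture φR_n = 0.75×0.6×400×12×184 = 397.4 kN; take 331.2 kN (yield).
Governing: min(143.4, 331.2) = 143.4 kN → weld metal.

143.4 kN (weld metal governs)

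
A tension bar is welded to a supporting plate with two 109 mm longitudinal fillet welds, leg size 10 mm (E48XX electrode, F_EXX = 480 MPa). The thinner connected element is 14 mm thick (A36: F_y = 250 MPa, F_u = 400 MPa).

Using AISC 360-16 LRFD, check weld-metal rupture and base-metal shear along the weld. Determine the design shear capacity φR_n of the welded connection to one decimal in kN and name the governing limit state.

332.9 kN (weld metal governs)

Weld metal: throat = 0.707×10 = 7.07 mm, L = 2×109 = 218 mm. φR_n = 0.75 × 0.6 × 480 × 7.07 × 218 = 332.9 kN.
Base metal shear (14 mm plate): yield φR_n = 1.0×0.6×250×14×218 = 457.8 kN; rupture φR_n = 0.75×0.6×400×14×218 = 549.4 kN; take 457.8 kN (yield).
Governing: min(332.9, 457.8) = 332.9 kN → weld metal.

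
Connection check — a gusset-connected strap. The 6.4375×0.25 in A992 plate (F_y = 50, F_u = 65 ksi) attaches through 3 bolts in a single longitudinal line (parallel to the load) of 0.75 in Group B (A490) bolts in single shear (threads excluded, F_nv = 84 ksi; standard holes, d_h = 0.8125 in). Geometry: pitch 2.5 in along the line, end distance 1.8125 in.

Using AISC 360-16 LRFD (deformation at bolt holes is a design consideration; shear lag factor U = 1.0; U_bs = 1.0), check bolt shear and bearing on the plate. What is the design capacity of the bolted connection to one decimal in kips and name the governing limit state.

Bolt shear: A_b = π(0.75)²/4 = 0.44179 in². φR_n = 0.75 × 84 × 0.44179 × 3 × 1 = 83.5 kips.
Bearing (0.25 in plate, F_u = 65 ksi): end bolts L_c = 1.8125 − 0.8125/2 = 1.40625, R_n = min(1.2×1.40625×0.25×65, 2.4×0.75×0.25×65) = 27.422 kips/bolt; interior L_c = 2.5 − 0.8125 = 1.6875, R_n = 29.25 kips/bolt. φR_n = 0.75 × (1×27.422 + 2×29.25) = 64.4 kips.
Governing: min(83.5, 64.4) = 64.4 kips → bearing.

64.4 kips (bearing governs)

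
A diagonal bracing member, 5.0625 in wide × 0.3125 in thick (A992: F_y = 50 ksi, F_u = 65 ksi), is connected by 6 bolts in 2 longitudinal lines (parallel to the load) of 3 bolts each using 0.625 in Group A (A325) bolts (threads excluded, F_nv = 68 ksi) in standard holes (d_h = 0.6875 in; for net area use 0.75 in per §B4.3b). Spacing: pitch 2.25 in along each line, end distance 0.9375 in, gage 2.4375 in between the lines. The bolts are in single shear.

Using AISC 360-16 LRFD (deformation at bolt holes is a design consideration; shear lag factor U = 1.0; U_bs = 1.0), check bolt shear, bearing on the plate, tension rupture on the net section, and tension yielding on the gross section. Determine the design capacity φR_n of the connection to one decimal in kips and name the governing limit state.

54.3 kips (net-section rupture governs)

Bolt shear: A_b = π(0.625)²/4 = 0.3068 in². φR_n = 0.75 × 68 × 0.3068 × 6 × 1 = 93.9 kips.
Bearing (0.3125 in plate, F_u = 65 ksi): end bolts L_c = 0.9375 − 0.6875/2 = 0.59375, R_n = min(1.2×0.59375×0.3125×65, 2.4×0.625×0.3125×65) = 14.473 kips/bolt; interior L_c = 2.25 − 0.6875 = 1.5625, R_n = 30.469 kips/bolt. φR_n = 0.75 × (2×14.473 + 4×30.469) = 113.1 kips.
Tension rupture (net): A_n = (5.0625 − 2×0.75)×0.3125 = 1.1133 in² (U = 1.0, A_e = A_n). φR_n = 0.75 × 65 × 1.1133 = 54.3 kips.
Tension yield (gross): A_g = 5.0625×0.3125 = 1.582 in². φR_n = 0.90 × 50 × 1.582 = 71.2 kips.
Governing: min(93.9, 113.1, 54.3, 71.2) = 54.3 kips → net-section rupture.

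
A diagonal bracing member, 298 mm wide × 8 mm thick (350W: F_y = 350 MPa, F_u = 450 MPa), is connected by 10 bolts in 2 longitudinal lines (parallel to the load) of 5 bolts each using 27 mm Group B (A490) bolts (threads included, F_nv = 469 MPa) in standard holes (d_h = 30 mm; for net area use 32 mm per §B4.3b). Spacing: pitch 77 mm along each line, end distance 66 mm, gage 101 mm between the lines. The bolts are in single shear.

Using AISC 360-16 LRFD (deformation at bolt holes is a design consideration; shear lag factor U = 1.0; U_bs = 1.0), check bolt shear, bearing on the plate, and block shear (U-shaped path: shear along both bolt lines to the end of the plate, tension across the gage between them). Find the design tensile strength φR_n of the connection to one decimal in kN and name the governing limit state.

Bolt shear: A_b = π(27)²/4 = 572.56 mm². φR_n = 0.75 × 469 × 572.56 × 10 × 1 = 2014.0 kN.
Bearing (8 mm plate, F_u = 450 MPa): end bolts L_c = 66 − 30/2 = 51, R_n = min(1.2×51×8×450, 2.4×27×8×450) = 220.32 kN/bolt; interior L_c = 77 − 30 = 47, R_n = 203.04 kN/bolt. φR_n = 0.75 × (2×220.32 + 8×203.04) = 1548.7 kN.
Block shear: shear path 2×[66+4×77] = 2×374 mm, A_gv = 5984, A_nv = 2×(374 − 4.5×32)×8 = 3680 mm²; tension across gage: (101 − 1×32)×8 = 552 mm². R_n = min(0.6×450×3680, 0.6×350×5984) + 1.0×450×552 = min(993.6, 1256.6) + 248.4 = 1242 kN. φR_n = 0.75 × 1242 = 931.5 kN.
Governing: min(2014.0, 1548.7, 931.5) = 931.5 kN → block shear.

931.5 kN (block shear governs)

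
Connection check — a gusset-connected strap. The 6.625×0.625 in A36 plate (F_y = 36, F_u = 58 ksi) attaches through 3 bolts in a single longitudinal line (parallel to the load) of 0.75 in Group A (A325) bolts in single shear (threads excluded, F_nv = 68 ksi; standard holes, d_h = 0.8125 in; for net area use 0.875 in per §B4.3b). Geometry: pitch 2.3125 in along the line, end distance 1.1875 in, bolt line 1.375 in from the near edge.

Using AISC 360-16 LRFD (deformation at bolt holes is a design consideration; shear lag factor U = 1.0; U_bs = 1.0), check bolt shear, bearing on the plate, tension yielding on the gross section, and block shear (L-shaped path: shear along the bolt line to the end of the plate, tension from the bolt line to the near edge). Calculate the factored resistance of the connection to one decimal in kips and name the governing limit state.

Bolt shear: A_b = π(0.75)²/4 = 0.44179 in². φR_n = 0.75 × 68 × 0.44179 × 3 × 1 = 67.6 kips.
Bearing (0.625 in plate, F_u = 58 ksi): end bolts L_c = 1.1875 − 0.8125/2 = 0.78125, R_n = min(1.2×0.78125×0.625×58, 2.4×0.75×0.625×58) = 33.984 kips/bolt; interior L_c = 2.3125 − 0.8125 = 1.5, R_n = 65.25 kips/bolt. φR_n = 0.75 × (1×33.984 + 2×65.25) = 123.4 kips.
Tension yield (gross): A_g = 6.625×0.625 = 4.1406 in². φR_n = 0.90 × 36 × 4.1406 = 134.2 kips.
Block shear: shear path 1×[1.1875+2×2.3125] = 1×5.8125 in, A_gv = 3.6328, A_nv = 1×(5.8125 − 2.5×0.875)×0.625 = 2.2656 in²; tension to near edge: (1.375 − 0.5×0.875)×0.625 = 0.58594 in². R_n = min(0.6×58×2.2656, 0.6×36×3.6328) + 1.0×58×0.58594 = min(78.843, 78.468) + 33.985 = 112.45 kips. φR_n = 0.75 × 112.45 = 84.3 kips.
Governing: min(67.6, 123.4, 134.2, 84.3) = 67.6 kips → bolt shear.

67.6 kips (bolt shear governs)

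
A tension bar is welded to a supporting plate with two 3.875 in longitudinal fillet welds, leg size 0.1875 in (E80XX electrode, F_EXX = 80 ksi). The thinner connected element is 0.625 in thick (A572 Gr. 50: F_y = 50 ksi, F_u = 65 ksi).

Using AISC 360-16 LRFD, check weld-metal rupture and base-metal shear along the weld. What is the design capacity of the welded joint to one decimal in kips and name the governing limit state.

37.0 kips (weld metal governs)

Weld metal: throat = 0.707×0.1875 = 0.13256 in, L = 2×3.875 = 7.75 in. φR_n = 0.75 × 0.6 × 80 × 0.13256 × 7.75 = 37.0 kips.
Base metal shear (0.625 in plate): yield φR_n = 1.0×0.6×50×0.625×7.75 = 145.3 kips; rupture φR_n = 0.75×0.6×65×0.625×7.75 = 141.7 kips; take 141.7 kips (rupture).
Governing: min(37.0, 141.7) = 37.0 kips → weld metal.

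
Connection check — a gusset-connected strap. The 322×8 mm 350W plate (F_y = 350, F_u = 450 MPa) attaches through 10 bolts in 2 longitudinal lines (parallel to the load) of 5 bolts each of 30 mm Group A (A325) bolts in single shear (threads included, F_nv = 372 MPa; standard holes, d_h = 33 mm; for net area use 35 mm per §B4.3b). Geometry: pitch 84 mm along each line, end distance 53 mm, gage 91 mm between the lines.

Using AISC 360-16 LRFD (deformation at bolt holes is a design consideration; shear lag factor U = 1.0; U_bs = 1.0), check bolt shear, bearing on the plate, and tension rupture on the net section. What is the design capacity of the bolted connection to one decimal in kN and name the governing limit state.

680.4 kN (net-section rupture governs)

Bolt shear: A_b = π(30)²/4 = 706.86 mm². φR_n = 0.75 × 372 × 706.86 × 10 × 1 = 1972.1 kN.
Bearing (8 mm plate, F_u = 450 MPa): end bolts L_c = 53 − 33/2 = 36.5, R_n = min(1.2×36.5×8×450, 2.4×30×8×450) = 157.68 kN/bolt; interior L_c = 84 − 33 = 51, R_n = 220.32 kN/bolt. φR_n = 0.75 × (2×157.68 + 8×220.32) = 1558.4 kN.
Tension rupture (net): A_n = (322 − 2×35)×8 = 2016 mm² (U = 1.0, A_e = A_n). φR_n = 0.75 × 450 × 2016 = 680.4 kN.
Governing: min(1972.1, 1558.4, 680.4) = 680.4 kN → net-section rupture.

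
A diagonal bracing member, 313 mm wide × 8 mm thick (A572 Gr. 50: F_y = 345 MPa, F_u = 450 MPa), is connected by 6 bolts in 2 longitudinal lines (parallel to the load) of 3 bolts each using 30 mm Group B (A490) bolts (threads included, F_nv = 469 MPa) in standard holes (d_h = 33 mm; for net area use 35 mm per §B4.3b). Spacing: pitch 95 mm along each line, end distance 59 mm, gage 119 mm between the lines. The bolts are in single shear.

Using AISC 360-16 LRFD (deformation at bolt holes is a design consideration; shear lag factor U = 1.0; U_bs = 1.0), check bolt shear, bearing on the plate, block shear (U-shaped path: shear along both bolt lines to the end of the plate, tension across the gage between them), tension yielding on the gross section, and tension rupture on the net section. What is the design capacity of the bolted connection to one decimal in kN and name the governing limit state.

656.1 kN (net-section rupture governs)

Bolt shear: A_b = π(30)²/4 = 706.86 mm². φR_n = 0.75 × 469 × 706.86 × 6 × 1 = 1491.8 kN.
Bearing (8 mm plate, F_u = 450 MPa): end bolts L_c = 59 − 33/2 = 42.5, R_n = min(1.2×42.5×8×450, 2.4×30×8×450) = 183.6 kN/bolt; interior L_c = 95 − 33 = 62, R_n = 259.2 kN/bolt. φR_n = 0.75 × (2×183.6 + 4×259.2) = 1053.0 kN.
Block shear: shear path 2×[59+2×95] = 2×249 mm, A_gv = 3984, A_nv = 2×(249 − 2.5×35)×8 = 2584 mm²; tension across gage: (119 − 1×35)×8 = 672 mm². R_n = min(0.6×450×2584, 0.6×345×3984) + 1.0×450×672 = min(697.68, 824.69) + 302.4 = 1000.1 kN. φR_n = 0.75 × 1000.1 = 750.1 kN.
Tension yield (gross): A_g = 313×8 = 2504 mm². φR_n = 0.90 × 345 × 2504 = 777.5 kN.
Tension rupture (net): A_n = (313 − 2×35)×8 = 1944 mm² (U = 1.0, A_e = A_n). φR_n = 0.75 × 450 × 1944 = 656.1 kN.
Governing: min(1491.8, 1053.0, 750.1, 777.5, 656.1) = 656.1 kN → net-section rupture.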